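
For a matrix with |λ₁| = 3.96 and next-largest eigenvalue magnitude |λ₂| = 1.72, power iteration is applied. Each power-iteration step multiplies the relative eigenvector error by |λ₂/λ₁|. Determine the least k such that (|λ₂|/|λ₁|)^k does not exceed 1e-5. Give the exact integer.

|λ₂/λ₁| = 1.72/3.96 = 0.43434
Need k ≥ ln(1e-5) / ln(0.43434) = -11.5129 / -0.8339 ≈ 13.806
Smallest integer k satisfying the bound: 14

14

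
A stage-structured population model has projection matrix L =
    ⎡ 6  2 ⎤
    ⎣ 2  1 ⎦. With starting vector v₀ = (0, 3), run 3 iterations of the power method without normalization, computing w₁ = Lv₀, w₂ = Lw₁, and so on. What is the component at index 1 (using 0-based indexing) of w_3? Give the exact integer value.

w1 = Lv₀ = (6, 3)
w2 = Lw1 = (42, 15)
w3 = Lw2 = (282, 99)
The requested component of w3 is 99.

99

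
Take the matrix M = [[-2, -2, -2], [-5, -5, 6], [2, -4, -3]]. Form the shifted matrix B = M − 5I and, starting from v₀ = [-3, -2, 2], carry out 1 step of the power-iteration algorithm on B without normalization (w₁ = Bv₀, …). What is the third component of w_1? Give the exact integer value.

-14

B = M − 5I has rows (-7, -2, -2); (-5, -10, 6); (2, -4, -8)
w1 = Bv₀ = ((-7)·(-3) + (-2)·(-2) + (-2)·2; (-5)·(-3) + (-10)·(-2) + 6·2; 2·(-3) + (-4)·(-2) + (-8)·2) = (21, 47, -14)
Requested component of w1: -14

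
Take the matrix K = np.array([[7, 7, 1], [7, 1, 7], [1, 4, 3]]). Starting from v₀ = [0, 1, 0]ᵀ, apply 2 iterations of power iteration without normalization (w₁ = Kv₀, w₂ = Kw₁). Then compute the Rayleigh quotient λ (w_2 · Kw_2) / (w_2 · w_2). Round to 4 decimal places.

11.8364

w1 = Kv₀ = (7, 1, 4)
w2 = Kw1 = (60, 78, 23)
Kw2 = (989, 659, 441)
w2·Kw2 = 60·989 + 78·659 + 23·441 = 120885; w2·w2 = 60·60 + 78·78 + 23·23 = 10213
λ ≈ 120885/10213 = 11.8364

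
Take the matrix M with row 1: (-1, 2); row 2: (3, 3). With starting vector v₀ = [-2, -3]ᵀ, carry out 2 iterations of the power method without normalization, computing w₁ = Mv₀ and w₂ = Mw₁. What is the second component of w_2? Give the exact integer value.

w1 = Mv₀ = ((-1)·(-2) + 2·(-3); 3·(-2) + 3·(-3)) = (-4, -15)
w2 = Mw1 = ((-1)·(-4) + 2·(-15); 3·(-4) + 3·(-15)) = (-26, -57)
The requested component of w2 is -57.

-57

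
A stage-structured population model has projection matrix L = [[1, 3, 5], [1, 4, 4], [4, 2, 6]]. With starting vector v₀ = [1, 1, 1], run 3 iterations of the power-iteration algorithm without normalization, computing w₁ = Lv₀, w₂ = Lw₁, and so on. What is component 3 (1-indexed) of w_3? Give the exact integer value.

1326

w1 = Lv₀ = (1·1 + 3·1 + 5·1; 1·1 + 4·1 + 4·1; 4·1 + 2·1 + 6·1) = (9, 9, 12)
w2 = Lw1 = (1·9 + 3·9 + 5·12; 1·9 + 4·9 + 4·12; 4·9 + 2·9 + 6·12) = (96, 93, 126)
w3 = Lw2 = (1005, 972, 1326)
The requested component of w3 is 1326.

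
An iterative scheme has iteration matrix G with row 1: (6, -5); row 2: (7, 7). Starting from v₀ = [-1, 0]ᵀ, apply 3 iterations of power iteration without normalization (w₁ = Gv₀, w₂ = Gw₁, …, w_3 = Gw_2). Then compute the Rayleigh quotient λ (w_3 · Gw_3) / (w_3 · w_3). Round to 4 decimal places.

λ ≈ 5.7346

w1 = Gv₀ = (6·(-1) + (-5)·0; 7·(-1) + 7·0) = (-6, -7)
w2 = Gw1 = (6·(-6) + (-5)·(-7); 7·(-6) + 7·(-7)) = (-1, -91)
w3 = Gw2 = (449, -644)
Gw3 = (5914, -1365)
w3·Gw3 = 449·5914 + (-644)·(-1365) = 3534446; w3·w3 = 449·449 + (-644)·(-644) = 616337
λ ≈ 3534446/616337 = 5.7346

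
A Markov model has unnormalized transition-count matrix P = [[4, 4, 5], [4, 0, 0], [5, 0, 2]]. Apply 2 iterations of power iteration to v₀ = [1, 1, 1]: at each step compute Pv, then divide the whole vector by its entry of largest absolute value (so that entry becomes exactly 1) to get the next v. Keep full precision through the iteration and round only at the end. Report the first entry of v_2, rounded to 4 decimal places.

1.0000

Pv0 = (13.00000, 4.00000, 7.00000); divide by 13.00000 → v1 = (1.00000, 0.30769, 0.53846)
Pv1 = (7.92308, 4.00000, 6.07692); divide by 7.92308 → v2 = (1.00000, 0.50485, 0.76699)
Requested entry of v2: 103/103 = 1.0000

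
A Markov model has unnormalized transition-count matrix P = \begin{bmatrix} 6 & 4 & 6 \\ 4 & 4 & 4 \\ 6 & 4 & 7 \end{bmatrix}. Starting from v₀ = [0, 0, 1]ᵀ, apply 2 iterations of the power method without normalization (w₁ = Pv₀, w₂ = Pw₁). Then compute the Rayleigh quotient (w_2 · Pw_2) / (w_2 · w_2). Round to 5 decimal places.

w1 = Pv₀ = (6·0 + 4·0 + 6·1; 4·0 + 4·0 + 4·1; 6·0 + 4·0 + 7·1) = (6, 4, 7)
w2 = Pw1 = (6·6 + 4·4 + 6·7; 4·6 + 4·4 + 4·7; 6·6 + 4·4 + 7·7) = (94, 68, 101)
Pw2 = (1442, 1052, 1543)
w2·Pw2 = 94·1442 + 68·1052 + 101·1543 = 362927; w2·w2 = 94·94 + 68·68 + 101·101 = 23661
λ ≈ 362927/23661 = 15.33862

λ ≈ 15.33862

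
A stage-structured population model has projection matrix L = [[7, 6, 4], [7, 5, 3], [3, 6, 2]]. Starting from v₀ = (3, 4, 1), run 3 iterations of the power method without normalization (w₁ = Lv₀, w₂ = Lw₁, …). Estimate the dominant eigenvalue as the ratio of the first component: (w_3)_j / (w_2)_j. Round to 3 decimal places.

14.941

w1 = Lv₀ = (49, 44, 35)
w2 = Lw1 = (747, 668, 481)
w3 = Lw2 = (11161, 10012, 7211)
Ratio at component: 11161 / 747 = 14.941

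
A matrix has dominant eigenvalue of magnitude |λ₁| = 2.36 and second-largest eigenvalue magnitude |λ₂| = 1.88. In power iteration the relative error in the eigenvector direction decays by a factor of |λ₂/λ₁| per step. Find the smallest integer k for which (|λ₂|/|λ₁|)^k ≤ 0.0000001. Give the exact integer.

71

|λ₂/λ₁| = 1.88/2.36 = 0.79661
Need k ≥ ln(0.0000001) / ln(0.79661) = -16.1181 / -0.2274 ≈ 70.883
Smallest integer k satisfying the bound: 71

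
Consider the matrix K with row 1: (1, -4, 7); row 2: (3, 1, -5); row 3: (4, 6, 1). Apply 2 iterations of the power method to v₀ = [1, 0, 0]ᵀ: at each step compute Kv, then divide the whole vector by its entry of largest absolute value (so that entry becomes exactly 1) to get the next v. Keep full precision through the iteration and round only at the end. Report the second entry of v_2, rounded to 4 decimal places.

-0.5385

Kv0 = (1.00000, 3.00000, 4.00000); divide by 4.00000 → v1 = (0.25000, 0.75000, 1.00000)
Kv1 = (4.25000, -3.50000, 6.50000); divide by 6.50000 → v2 = (0.65385, -0.53846, 1.00000)
Requested entry of v2: -14/26 = -0.5385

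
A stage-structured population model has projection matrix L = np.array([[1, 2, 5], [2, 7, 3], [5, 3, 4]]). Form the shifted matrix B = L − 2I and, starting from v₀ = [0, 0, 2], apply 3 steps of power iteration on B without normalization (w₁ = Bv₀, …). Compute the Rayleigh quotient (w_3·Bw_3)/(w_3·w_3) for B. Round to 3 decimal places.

B = L − 2I has rows (-1, 2, 5); (2, 5, 3); (5, 3, 2)
w1 = Bv₀ = ((-1)·0 + 2·0 + 5·2; 2·0 + 5·0 + 3·2; 5·0 + 3·0 + 2·2) = (10, 6, 4)
w2 = Bw1 = ((-1)·10 + 2·6 + 5·4; 2·10 + 5·6 + 3·4; 5·10 + 3·6 + 2·4) = (22, 62, 76)
w3 = Bw2 = (482, 582, 448)
Bw3 = (2922, 5218, 5052)
w3·Bw3 = 6708576; w3·w3 = 771752; μ ≈ 6708576/771752 = 8.693

μ ≈ 8.693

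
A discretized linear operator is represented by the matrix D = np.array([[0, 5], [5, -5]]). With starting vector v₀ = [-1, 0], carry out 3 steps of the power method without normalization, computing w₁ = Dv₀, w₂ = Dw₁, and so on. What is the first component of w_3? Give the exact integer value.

125

w1 = Dv₀ = (0, -5)
w2 = Dw1 = (-25, 25)
w3 = Dw2 = (125, -250)
The requested component of w3 is 125.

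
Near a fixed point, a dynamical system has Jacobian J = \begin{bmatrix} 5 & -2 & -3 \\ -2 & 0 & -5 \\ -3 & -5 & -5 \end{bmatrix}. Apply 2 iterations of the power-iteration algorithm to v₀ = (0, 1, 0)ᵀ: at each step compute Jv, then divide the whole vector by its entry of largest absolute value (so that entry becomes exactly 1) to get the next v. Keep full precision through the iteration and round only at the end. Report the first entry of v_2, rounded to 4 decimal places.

0.1613

Jv0 = (-2.00000, 0.00000, -5.00000); divide by -5.00000 → v1 = (0.40000, 0.00000, 1.00000)
Jv1 = (-1.00000, -5.80000, -6.20000); divide by -6.20000 → v2 = (0.16129, 0.93548, 1.00000)
Requested entry of v2: 5/31 = 0.1613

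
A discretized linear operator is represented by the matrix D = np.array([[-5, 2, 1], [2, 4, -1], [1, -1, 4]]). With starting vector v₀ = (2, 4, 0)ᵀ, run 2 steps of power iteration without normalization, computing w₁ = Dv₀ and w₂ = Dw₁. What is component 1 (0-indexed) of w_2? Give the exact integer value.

78

w1 = Dv₀ = ((-5)·2 + 2·4 + 1·0; 2·2 + 4·4 + (-1)·0; 1·2 + (-1)·4 + 4·0) = (-2, 20, -2)
w2 = Dw1 = ((-5)·(-2) + 2·20 + 1·(-2); 2·(-2) + 4·20 + (-1)·(-2); 1·(-2) + (-1)·20 + 4·(-2)) = (48, 78, -30)
The requested component of w2 is 78.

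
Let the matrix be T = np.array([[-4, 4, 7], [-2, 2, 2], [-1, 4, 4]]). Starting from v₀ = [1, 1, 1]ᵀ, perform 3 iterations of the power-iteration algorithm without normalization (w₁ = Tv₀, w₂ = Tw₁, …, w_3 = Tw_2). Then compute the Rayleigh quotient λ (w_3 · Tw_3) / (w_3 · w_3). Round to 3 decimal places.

λ ≈ 3.307

w1 = Tv₀ = ((-4)·1 + 4·1 + 7·1; (-2)·1 + 2·1 + 2·1; (-1)·1 + 4·1 + 4·1) = (7, 2, 7)
w2 = Tw1 = ((-4)·7 + 4·2 + 7·7; (-2)·7 + 2·2 + 2·7; (-1)·7 + 4·2 + 4·7) = (29, 4, 29)
w3 = Tw2 = (103, 8, 103)
Tw3 = (341, 16, 341)
w3·Tw3 = 103·341 + 8·16 + 103·341 = 70374; w3·w3 = 103·103 + 8·8 + 103·103 = 21282
λ ≈ 70374/21282 = 3.307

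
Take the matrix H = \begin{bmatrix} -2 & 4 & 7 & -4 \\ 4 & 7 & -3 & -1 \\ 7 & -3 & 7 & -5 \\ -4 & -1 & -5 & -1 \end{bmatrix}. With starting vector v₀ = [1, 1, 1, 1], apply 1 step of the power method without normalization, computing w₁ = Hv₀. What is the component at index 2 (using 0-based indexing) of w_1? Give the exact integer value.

w1 = Hv₀ = (5, 7, 6, -11)
The requested component of w1 is 6.

6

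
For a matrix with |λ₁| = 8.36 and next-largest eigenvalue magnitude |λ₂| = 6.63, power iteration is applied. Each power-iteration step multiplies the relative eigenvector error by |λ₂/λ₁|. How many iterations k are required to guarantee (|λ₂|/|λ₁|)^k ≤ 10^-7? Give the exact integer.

70

|λ₂/λ₁| = 6.63/8.36 = 0.79306
Need k ≥ ln(10^-7) / ln(0.79306) = -16.1181 / -0.2319 ≈ 69.518
Smallest integer k satisfying the bound: 70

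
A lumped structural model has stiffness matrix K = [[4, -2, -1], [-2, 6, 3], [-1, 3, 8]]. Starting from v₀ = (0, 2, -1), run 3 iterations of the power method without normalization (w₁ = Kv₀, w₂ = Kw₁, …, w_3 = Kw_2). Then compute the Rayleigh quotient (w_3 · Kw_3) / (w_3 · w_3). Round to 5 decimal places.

10.23982

w1 = Kv₀ = (4·0 + (-2)·2 + (-1)·(-1); (-2)·0 + 6·2 + 3·(-1); (-1)·0 + 3·2 + 8·(-1)) = (-3, 9, -2)
w2 = Kw1 = (4·(-3) + (-2)·9 + (-1)·(-2); (-2)·(-3) + 6·9 + 3·(-2); (-1)·(-3) + 3·9 + 8·(-2)) = (-28, 54, 14)
w3 = Kw2 = (-234, 422, 302)
Kw3 = (-2082, 3906, 3916)
w3·Kw3 = (-234)·(-2082) + 422·3906 + 302·3916 = 3318152; w3·w3 = (-234)·(-234) + 422·422 + 302·302 = 324044
λ ≈ 3318152/324044 = 10.23982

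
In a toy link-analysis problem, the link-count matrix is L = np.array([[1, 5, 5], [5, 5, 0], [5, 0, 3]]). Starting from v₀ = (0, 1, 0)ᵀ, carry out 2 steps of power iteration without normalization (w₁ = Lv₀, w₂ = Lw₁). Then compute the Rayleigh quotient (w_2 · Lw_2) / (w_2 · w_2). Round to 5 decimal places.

w1 = Lv₀ = (1·0 + 5·1 + 5·0; 5·0 + 5·1 + 0·0; 5·0 + 0·1 + 3·0) = (5, 5, 0)
w2 = Lw1 = (1·5 + 5·5 + 5·0; 5·5 + 5·5 + 0·0; 5·5 + 0·5 + 3·0) = (30, 50, 25)
Lw2 = (405, 400, 225)
w2·Lw2 = 30·405 + 50·400 + 25·225 = 37775; w2·w2 = 30·30 + 50·50 + 25·25 = 4025
λ ≈ 37775/4025 = 9.38509

9.38509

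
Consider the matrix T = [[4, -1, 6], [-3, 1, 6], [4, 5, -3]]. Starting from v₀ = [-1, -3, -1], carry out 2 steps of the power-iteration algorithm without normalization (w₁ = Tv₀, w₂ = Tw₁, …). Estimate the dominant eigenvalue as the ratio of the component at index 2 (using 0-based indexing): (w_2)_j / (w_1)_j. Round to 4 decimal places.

w1 = Tv₀ = (-7, -6, -16)
w2 = Tw1 = (-118, -81, -10)
Ratio at component: -10 / -16 = 0.6250

λ ≈ 0.6250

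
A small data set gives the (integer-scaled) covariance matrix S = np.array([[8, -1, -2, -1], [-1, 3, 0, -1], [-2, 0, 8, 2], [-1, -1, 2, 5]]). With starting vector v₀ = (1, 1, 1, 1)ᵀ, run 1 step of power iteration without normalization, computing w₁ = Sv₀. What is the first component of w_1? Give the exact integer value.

w1 = Sv₀ = (4, 1, 8, 5)
The requested component of w1 is 4.

4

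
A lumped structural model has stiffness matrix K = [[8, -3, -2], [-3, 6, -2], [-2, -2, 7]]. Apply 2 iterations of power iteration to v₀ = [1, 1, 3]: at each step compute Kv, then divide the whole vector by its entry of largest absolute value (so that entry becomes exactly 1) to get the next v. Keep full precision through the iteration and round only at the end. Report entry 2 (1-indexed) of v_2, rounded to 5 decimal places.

Kv0 = (-1.000000, -3.000000, 17.000000); divide by 17.000000 → v1 = (-0.058824, -0.176471, 1.000000)
Kv1 = (-1.941176, -2.882353, 7.470588); divide by 7.470588 → v2 = (-0.259843, -0.385827, 1.000000)
Requested entry of v2: -49/127 = -0.38583

-0.38583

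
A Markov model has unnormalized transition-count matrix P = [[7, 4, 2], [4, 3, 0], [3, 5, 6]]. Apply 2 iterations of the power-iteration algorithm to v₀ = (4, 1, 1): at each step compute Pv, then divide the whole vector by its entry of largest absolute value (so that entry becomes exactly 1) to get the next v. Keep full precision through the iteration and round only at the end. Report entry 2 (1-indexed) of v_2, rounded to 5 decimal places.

Pv0 = (34.000000, 19.000000, 23.000000); divide by 34.000000 → v1 = (1.000000, 0.558824, 0.676471)
Pv1 = (10.588235, 5.676471, 9.852941); divide by 10.588235 → v2 = (1.000000, 0.536111, 0.930556)
Requested entry of v2: 193/360 = 0.53611

0.53611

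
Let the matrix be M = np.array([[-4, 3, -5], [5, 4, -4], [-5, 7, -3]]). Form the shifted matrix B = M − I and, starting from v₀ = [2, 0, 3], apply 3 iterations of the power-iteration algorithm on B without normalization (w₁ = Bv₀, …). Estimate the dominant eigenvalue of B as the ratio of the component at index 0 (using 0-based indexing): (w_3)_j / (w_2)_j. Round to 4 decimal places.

-9.9083

B = M − I has rows (-5, 3, -5); (5, 3, -4); (-5, 7, -4)
w1 = Bv₀ = ((-5)·2 + 3·0 + (-5)·3; 5·2 + 3·0 + (-4)·3; (-5)·2 + 7·0 + (-4)·3) = (-25, -2, -22)
w2 = Bw1 = ((-5)·(-25) + 3·(-2) + (-5)·(-22); 5·(-25) + 3·(-2) + (-4)·(-22); (-5)·(-25) + 7·(-2) + (-4)·(-22)) = (229, -43, 199)
w3 = Bw2 = (-2269, 220, -2242)
Ratio: -2269/229 = -9.9083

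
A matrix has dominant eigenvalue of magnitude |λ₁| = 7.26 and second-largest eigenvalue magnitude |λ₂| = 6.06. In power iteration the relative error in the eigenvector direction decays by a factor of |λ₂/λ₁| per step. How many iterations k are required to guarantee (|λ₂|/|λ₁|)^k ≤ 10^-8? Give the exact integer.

102

|λ₂/λ₁| = 6.06/7.26 = 0.83471
Need k ≥ ln(10^-8) / ln(0.83471) = -18.4207 / -0.1807 ≈ 101.958
Smallest integer k satisfying the bound: 102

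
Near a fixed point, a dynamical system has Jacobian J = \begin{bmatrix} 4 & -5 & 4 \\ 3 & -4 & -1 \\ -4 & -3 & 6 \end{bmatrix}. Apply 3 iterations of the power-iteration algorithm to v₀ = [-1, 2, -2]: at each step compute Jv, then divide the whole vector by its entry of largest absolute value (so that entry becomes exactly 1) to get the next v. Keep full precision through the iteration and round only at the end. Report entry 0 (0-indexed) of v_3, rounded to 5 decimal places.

Jv0 = (-22.000000, -9.000000, -14.000000); divide by -22.000000 → v1 = (1.000000, 0.409091, 0.636364)
Jv1 = (4.500000, 0.727273, -1.409091); divide by 4.500000 → v2 = (1.000000, 0.161616, -0.313131)
Jv2 = (1.939394, 2.666667, -6.363636); divide by -6.363636 → v3 = (-0.304762, -0.419048, 1.000000)
Requested entry of v3: -192/630 = -0.30476

-0.30476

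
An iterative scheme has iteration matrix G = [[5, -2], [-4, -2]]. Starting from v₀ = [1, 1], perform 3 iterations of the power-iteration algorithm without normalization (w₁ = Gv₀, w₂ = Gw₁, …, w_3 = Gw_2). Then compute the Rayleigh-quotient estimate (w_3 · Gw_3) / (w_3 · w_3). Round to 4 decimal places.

λ ≈ 5.1951

w1 = Gv₀ = (5·1 + (-2)·1; (-4)·1 + (-2)·1) = (3, -6)
w2 = Gw1 = (5·3 + (-2)·(-6); (-4)·3 + (-2)·(-6)) = (27, 0)
w3 = Gw2 = (135, -108)
Gw3 = (891, -324)
w3·Gw3 = 135·891 + (-108)·(-324) = 155277; w3·w3 = 135·135 + (-108)·(-108) = 29889
λ ≈ 155277/29889 = 5.1951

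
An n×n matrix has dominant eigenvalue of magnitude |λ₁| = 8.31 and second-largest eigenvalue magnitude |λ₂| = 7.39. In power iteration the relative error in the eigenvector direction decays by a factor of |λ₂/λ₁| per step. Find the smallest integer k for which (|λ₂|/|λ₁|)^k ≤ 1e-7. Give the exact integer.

|λ₂/λ₁| = 7.39/8.31 = 0.88929
Need k ≥ ln(1e-7) / ln(0.88929) = -16.1181 / -0.1173 ≈ 137.372
Smallest integer k satisfying the bound: 138

138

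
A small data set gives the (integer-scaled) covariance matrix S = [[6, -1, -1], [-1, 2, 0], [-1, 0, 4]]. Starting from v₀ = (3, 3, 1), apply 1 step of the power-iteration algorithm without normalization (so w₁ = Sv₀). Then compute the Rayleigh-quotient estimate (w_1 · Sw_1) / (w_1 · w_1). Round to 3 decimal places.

w1 = Sv₀ = (14, 3, 1)
Sw1 = (80, -8, -10)
w1·Sw1 = 14·80 + 3·(-8) + 1·(-10) = 1086; w1·w1 = 14·14 + 3·3 + 1·1 = 206
λ ≈ 1086/206 = 5.272

λ ≈ 5.272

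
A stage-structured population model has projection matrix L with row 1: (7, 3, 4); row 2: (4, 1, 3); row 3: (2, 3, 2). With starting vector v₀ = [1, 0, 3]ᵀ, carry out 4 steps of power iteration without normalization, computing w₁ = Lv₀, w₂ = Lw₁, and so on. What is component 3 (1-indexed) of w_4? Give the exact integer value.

w1 = Lv₀ = (7·1 + 3·0 + 4·3; 4·1 + 1·0 + 3·3; 2·1 + 3·0 + 2·3) = (19, 13, 8)
w2 = Lw1 = (7·19 + 3·13 + 4·8; 4·19 + 1·13 + 3·8; 2·19 + 3·13 + 2·8) = (204, 113, 93)
w3 = Lw2 = (2139, 1208, 933)
w4 = Lw3 = (22329, 12563, 9768)
The requested component of w4 is 9768.

9768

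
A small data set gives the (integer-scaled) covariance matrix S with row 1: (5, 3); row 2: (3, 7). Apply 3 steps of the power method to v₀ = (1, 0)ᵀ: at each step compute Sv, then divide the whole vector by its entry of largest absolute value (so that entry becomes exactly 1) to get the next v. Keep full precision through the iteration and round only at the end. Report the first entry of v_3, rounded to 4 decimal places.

0.7853

Sv0 = (5.00000, 3.00000); divide by 5.00000 → v1 = (1.00000, 0.60000)
Sv1 = (6.80000, 7.20000); divide by 7.20000 → v2 = (0.94444, 1.00000)
Sv2 = (7.72222, 9.83333); divide by 9.83333 → v3 = (0.78531, 1.00000)
Requested entry of v3: 278/354 = 0.7853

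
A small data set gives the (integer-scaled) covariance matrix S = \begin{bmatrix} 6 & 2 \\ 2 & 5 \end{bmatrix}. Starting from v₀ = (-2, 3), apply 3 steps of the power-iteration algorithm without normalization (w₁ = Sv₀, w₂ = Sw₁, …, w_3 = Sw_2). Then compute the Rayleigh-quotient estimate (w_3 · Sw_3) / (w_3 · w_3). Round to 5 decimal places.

w1 = Sv₀ = (-6, 11)
w2 = Sw1 = (-14, 43)
w3 = Sw2 = (2, 187)
Sw3 = (386, 939)
w3·Sw3 = 2·386 + 187·939 = 176365; w3·w3 = 2·2 + 187·187 = 34973
λ ≈ 176365/34973 = 5.04289

λ ≈ 5.04289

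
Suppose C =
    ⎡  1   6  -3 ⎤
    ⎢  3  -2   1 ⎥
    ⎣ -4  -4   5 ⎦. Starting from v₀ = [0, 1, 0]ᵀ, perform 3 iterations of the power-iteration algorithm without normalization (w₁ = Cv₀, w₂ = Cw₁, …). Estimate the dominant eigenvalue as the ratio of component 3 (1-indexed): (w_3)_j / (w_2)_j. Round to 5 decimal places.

w1 = Cv₀ = (6, -2, -4)
w2 = Cw1 = (6, 18, -36)
w3 = Cw2 = (222, -54, -276)
Ratio at component: -276 / -36 = 7.66667

7.66667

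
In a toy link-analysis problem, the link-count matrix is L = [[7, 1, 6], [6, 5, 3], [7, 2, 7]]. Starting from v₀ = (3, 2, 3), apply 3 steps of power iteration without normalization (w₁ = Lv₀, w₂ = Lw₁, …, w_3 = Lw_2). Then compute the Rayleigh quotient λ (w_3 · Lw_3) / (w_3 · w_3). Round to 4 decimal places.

λ ≈ 14.8174

w1 = Lv₀ = (41, 37, 46)
w2 = Lw1 = (600, 569, 683)
w3 = Lw2 = (8867, 8494, 10119)
Lw3 = (131277, 126029, 149890)
w3·Lw3 = 8867·131277 + 8494·126029 + 10119·149890 = 3751260395; w3·w3 = 8867·8867 + 8494·8494 + 10119·10119 = 253165886
λ ≈ 3751260395/253165886 = 14.8174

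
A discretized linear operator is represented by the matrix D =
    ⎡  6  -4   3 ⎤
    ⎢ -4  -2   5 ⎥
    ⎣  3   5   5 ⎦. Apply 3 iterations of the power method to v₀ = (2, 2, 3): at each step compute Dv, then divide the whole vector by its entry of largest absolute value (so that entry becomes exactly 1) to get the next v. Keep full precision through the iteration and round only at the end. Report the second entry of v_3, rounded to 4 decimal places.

0.1071

Dv0 = (13.00000, 3.00000, 31.00000); divide by 31.00000 → v1 = (0.41935, 0.09677, 1.00000)
Dv1 = (5.12903, 3.12903, 6.74194); divide by 6.74194 → v2 = (0.76077, 0.46411, 1.00000)
Dv2 = (5.70813, 1.02871, 9.60287); divide by 9.60287 → v3 = (0.59442, 0.10713, 1.00000)
Requested entry of v3: 215/2007 = 0.1071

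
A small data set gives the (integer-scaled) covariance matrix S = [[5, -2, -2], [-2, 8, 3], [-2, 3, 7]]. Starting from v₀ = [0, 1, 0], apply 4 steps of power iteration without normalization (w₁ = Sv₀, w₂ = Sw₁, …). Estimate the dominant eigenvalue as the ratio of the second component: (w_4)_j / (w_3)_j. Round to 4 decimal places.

λ ≈ 11.3108

w1 = Sv₀ = (-2, 8, 3)
w2 = Sw1 = (-32, 77, 49)
w3 = Sw2 = (-412, 827, 638)
w4 = Sw3 = (-4990, 9354, 7771)
Ratio at component: 9354 / 827 = 11.3108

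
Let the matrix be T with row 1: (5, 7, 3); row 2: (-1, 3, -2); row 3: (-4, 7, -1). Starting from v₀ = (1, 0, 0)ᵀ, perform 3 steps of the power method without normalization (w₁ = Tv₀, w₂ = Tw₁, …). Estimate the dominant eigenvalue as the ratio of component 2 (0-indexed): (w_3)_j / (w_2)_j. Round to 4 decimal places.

w1 = Tv₀ = (5·1 + 7·0 + 3·0; (-1)·1 + 3·0 + (-2)·0; (-4)·1 + 7·0 + (-1)·0) = (5, -1, -4)
w2 = Tw1 = (5·5 + 7·(-1) + 3·(-4); (-1)·5 + 3·(-1) + (-2)·(-4); (-4)·5 + 7·(-1) + (-1)·(-4)) = (6, 0, -23)
w3 = Tw2 = (-39, 40, -1)
Ratio at component: -1 / -23 = 0.0435

0.0435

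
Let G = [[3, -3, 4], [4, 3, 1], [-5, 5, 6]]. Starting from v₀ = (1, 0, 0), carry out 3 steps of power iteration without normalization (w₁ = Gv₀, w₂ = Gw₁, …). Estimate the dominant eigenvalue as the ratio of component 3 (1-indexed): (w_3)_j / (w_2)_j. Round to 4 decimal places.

-2.4000

w1 = Gv₀ = (3·1 + (-3)·0 + 4·0; 4·1 + 3·0 + 1·0; (-5)·1 + 5·0 + 6·0) = (3, 4, -5)
w2 = Gw1 = (3·3 + (-3)·4 + 4·(-5); 4·3 + 3·4 + 1·(-5); (-5)·3 + 5·4 + 6·(-5)) = (-23, 19, -25)
w3 = Gw2 = (-226, -60, 60)
Ratio at component: 60 / -25 = -2.4000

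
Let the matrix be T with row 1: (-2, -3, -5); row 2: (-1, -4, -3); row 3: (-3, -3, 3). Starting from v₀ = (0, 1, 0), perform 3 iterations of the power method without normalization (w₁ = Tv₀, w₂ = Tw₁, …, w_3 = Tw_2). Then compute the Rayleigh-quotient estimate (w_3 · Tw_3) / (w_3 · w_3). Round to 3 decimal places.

-7.241

w1 = Tv₀ = ((-2)·0 + (-3)·1 + (-5)·0; (-1)·0 + (-4)·1 + (-3)·0; (-3)·0 + (-3)·1 + 3·0) = (-3, -4, -3)
w2 = Tw1 = ((-2)·(-3) + (-3)·(-4) + (-5)·(-3); (-1)·(-3) + (-4)·(-4) + (-3)·(-3); (-3)·(-3) + (-3)·(-4) + 3·(-3)) = (33, 28, 12)
w3 = Tw2 = (-210, -181, -147)
Tw3 = (1698, 1375, 732)
w3·Tw3 = (-210)·1698 + (-181)·1375 + (-147)·732 = -713059; w3·w3 = (-210)·(-210) + (-181)·(-181) + (-147)·(-147) = 98470
λ ≈ -713059/98470 = -7.241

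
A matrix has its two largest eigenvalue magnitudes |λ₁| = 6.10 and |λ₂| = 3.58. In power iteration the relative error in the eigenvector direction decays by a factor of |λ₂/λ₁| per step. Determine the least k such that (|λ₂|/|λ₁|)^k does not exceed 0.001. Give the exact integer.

|λ₂/λ₁| = 3.58/6.10 = 0.58689
Need k ≥ ln(0.001) / ln(0.58689) = -6.9078 / -0.5329 ≈ 12.962
Smallest integer k satisfying the bound: 13

13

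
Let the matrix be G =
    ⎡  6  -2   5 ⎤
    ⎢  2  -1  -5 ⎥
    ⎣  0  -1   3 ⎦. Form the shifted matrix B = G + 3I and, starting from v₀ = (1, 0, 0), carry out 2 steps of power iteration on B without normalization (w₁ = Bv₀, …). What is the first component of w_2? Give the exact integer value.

77

B = G + 3I has rows (9, -2, 5); (2, 2, -5); (0, -1, 6)
w1 = Bv₀ = (9·1 + (-2)·0 + 5·0; 2·1 + 2·0 + (-5)·0; 0·1 + (-1)·0 + 6·0) = (9, 2, 0)
w2 = Bw1 = (9·9 + (-2)·2 + 5·0; 2·9 + 2·2 + (-5)·0; 0·9 + (-1)·2 + 6·0) = (77, 22, -2)
Requested component of w2: 77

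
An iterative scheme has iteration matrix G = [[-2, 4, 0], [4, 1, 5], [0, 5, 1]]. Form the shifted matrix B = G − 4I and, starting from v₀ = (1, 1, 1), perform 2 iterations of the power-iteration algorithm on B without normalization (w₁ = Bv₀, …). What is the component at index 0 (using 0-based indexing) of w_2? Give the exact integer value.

B = G − 4I has rows (-6, 4, 0); (4, -3, 5); (0, 5, -3)
w1 = Bv₀ = ((-6)·1 + 4·1 + 0·1; 4·1 + (-3)·1 + 5·1; 0·1 + 5·1 + (-3)·1) = (-2, 6, 2)
w2 = Bw1 = ((-6)·(-2) + 4·6 + 0·2; 4·(-2) + (-3)·6 + 5·2; 0·(-2) + 5·6 + (-3)·2) = (36, -16, 24)
Requested component of w2: 36

36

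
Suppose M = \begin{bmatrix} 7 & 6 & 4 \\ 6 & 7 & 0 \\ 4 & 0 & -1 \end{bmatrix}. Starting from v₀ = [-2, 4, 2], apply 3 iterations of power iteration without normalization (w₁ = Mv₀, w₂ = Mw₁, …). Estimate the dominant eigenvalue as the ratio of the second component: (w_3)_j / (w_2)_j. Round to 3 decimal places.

λ ≈ 11.964

w1 = Mv₀ = (18, 16, -10)
w2 = Mw1 = (182, 220, 82)
w3 = Mw2 = (2922, 2632, 646)
Ratio at component: 2632 / 220 = 11.964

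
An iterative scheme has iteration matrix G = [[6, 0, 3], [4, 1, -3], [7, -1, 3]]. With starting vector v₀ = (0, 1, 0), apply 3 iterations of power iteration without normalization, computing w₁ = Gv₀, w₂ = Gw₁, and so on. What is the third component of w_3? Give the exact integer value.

w1 = Gv₀ = (6·0 + 0·1 + 3·0; 4·0 + 1·1 + (-3)·0; 7·0 + (-1)·1 + 3·0) = (0, 1, -1)
w2 = Gw1 = (6·0 + 0·1 + 3·(-1); 4·0 + 1·1 + (-3)·(-1); 7·0 + (-1)·1 + 3·(-1)) = (-3, 4, -4)
w3 = Gw2 = (-30, 4, -37)
The requested component of w3 is -37.

-37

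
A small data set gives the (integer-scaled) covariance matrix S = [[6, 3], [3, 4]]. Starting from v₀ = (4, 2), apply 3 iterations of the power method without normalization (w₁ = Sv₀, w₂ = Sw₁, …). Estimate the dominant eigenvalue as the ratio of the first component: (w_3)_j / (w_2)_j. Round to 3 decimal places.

w1 = Sv₀ = (6·4 + 3·2; 3·4 + 4·2) = (30, 20)
w2 = Sw1 = (6·30 + 3·20; 3·30 + 4·20) = (240, 170)
w3 = Sw2 = (1950, 1400)
Ratio at component: 1950 / 240 = 8.125

8.125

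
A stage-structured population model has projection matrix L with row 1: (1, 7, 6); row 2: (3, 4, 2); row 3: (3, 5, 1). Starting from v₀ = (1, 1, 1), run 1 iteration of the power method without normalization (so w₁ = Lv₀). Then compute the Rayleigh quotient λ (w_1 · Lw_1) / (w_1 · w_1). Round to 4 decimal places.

λ ≈ 9.9497

w1 = Lv₀ = (1·1 + 7·1 + 6·1; 3·1 + 4·1 + 2·1; 3·1 + 5·1 + 1·1) = (14, 9, 9)
Lw1 = (131, 96, 96)
w1·Lw1 = 14·131 + 9·96 + 9·96 = 3562; w1·w1 = 14·14 + 9·9 + 9·9 = 358
λ ≈ 3562/358 = 9.9497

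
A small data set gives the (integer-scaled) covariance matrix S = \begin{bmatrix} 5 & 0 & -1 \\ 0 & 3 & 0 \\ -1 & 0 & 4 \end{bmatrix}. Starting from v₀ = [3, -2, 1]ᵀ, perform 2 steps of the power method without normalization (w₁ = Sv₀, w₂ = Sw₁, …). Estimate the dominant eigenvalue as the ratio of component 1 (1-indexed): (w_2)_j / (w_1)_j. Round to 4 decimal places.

w1 = Sv₀ = (5·3 + 0·(-2) + (-1)·1; 0·3 + 3·(-2) + 0·1; (-1)·3 + 0·(-2) + 4·1) = (14, -6, 1)
w2 = Sw1 = (5·14 + 0·(-6) + (-1)·1; 0·14 + 3·(-6) + 0·1; (-1)·14 + 0·(-6) + 4·1) = (69, -18, -10)
Ratio at component: 69 / 14 = 4.9286

4.9286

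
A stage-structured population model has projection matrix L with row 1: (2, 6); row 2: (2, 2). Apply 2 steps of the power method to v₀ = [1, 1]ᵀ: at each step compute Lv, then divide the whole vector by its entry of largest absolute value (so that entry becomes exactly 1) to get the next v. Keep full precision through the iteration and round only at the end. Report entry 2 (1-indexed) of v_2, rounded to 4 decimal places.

0.6000

Lv0 = (8.00000, 4.00000); divide by 8.00000 → v1 = (1.00000, 0.50000)
Lv1 = (5.00000, 3.00000); divide by 5.00000 → v2 = (1.00000, 0.60000)
Requested entry of v2: 24/40 = 0.6000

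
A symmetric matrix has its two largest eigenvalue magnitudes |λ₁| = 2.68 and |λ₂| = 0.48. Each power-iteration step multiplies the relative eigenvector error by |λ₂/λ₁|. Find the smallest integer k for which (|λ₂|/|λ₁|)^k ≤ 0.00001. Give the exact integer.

7

|λ₂/λ₁| = 0.48/2.68 = 0.17910
Need k ≥ ln(0.00001) / ln(0.17910) = -11.5129 / -1.7198 ≈ 6.694
Smallest integer k satisfying the bound: 7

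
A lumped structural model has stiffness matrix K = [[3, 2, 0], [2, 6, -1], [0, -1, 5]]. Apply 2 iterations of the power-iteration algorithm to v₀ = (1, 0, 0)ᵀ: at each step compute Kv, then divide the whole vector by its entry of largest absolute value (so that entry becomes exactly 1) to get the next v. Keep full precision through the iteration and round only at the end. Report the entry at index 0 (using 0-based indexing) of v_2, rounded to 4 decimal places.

Kv0 = (3.00000, 2.00000, 0.00000); divide by 3.00000 → v1 = (1.00000, 0.66667, 0.00000)
Kv1 = (4.33333, 6.00000, -0.66667); divide by 6.00000 → v2 = (0.72222, 1.00000, -0.11111)
Requested entry of v2: 13/18 = 0.7222

0.7222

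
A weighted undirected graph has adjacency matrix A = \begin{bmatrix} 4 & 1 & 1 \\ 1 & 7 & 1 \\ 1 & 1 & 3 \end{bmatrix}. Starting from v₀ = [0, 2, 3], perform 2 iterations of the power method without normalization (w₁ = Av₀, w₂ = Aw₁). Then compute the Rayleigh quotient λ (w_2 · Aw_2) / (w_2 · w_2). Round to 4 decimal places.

w1 = Av₀ = (5, 17, 11)
w2 = Aw1 = (48, 135, 55)
Aw2 = (382, 1048, 348)
w2·Aw2 = 48·382 + 135·1048 + 55·348 = 178956; w2·w2 = 48·48 + 135·135 + 55·55 = 23554
λ ≈ 178956/23554 = 7.5977

7.5977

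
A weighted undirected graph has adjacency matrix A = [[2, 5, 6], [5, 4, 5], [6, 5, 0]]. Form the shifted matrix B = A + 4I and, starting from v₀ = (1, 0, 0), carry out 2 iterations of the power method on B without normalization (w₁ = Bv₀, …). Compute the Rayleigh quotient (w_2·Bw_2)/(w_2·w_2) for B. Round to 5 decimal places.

μ ≈ 16.75655

B = A + 4I has rows (6, 5, 6); (5, 8, 5); (6, 5, 4)
w1 = Bv₀ = (6·1 + 5·0 + 6·0; 5·1 + 8·0 + 5·0; 6·1 + 5·0 + 4·0) = (6, 5, 6)
w2 = Bw1 = (6·6 + 5·5 + 6·6; 5·6 + 8·5 + 5·6; 6·6 + 5·5 + 4·6) = (97, 100, 85)
Bw2 = (1592, 1710, 1422)
w2·Bw2 = 446294; w2·w2 = 26634; μ ≈ 446294/26634 = 16.75655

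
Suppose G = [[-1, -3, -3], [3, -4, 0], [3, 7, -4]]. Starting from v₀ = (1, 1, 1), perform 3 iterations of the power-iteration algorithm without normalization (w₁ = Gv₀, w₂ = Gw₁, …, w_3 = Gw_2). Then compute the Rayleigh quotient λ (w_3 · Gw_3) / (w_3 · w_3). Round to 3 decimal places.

λ ≈ -0.971

w1 = Gv₀ = (-7, -1, 6)
w2 = Gw1 = (-8, -17, -52)
w3 = Gw2 = (215, 44, 65)
Gw3 = (-542, 469, 693)
w3·Gw3 = 215·(-542) + 44·469 + 65·693 = -50849; w3·w3 = 215·215 + 44·44 + 65·65 = 52386
λ ≈ -50849/52386 = -0.971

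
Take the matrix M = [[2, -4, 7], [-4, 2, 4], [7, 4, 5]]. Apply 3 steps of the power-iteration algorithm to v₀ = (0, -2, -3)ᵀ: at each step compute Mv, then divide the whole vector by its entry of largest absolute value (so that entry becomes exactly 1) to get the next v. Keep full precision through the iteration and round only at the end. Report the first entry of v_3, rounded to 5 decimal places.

Mv0 = (-13.000000, -16.000000, -23.000000); divide by -23.000000 → v1 = (0.565217, 0.695652, 1.000000)
Mv1 = (5.347826, 3.130435, 11.739130); divide by 11.739130 → v2 = (0.455556, 0.266667, 1.000000)
Mv2 = (6.844444, 2.711111, 9.255556); divide by 9.255556 → v3 = (0.739496, 0.292917, 1.000000)
Requested entry of v3: -1848/-2499 = 0.73950

0.73950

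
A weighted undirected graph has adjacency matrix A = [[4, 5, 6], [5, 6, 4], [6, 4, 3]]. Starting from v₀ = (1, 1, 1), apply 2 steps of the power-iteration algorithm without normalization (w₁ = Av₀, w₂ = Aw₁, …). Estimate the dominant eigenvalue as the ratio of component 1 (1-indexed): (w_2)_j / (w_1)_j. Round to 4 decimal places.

w1 = Av₀ = (4·1 + 5·1 + 6·1; 5·1 + 6·1 + 4·1; 6·1 + 4·1 + 3·1) = (15, 15, 13)
w2 = Aw1 = (4·15 + 5·15 + 6·13; 5·15 + 6·15 + 4·13; 6·15 + 4·15 + 3·13) = (213, 217, 189)
Ratio at component: 213 / 15 = 14.2000

14.2000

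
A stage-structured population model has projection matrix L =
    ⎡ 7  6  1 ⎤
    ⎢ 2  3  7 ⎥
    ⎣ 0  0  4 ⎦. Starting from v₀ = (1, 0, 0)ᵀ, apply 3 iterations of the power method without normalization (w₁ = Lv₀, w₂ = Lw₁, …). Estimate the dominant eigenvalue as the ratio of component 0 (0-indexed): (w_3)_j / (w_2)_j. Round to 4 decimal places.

w1 = Lv₀ = (7·1 + 6·0 + 1·0; 2·1 + 3·0 + 7·0; 0·1 + 0·0 + 4·0) = (7, 2, 0)
w2 = Lw1 = (7·7 + 6·2 + 1·0; 2·7 + 3·2 + 7·0; 0·7 + 0·2 + 4·0) = (61, 20, 0)
w3 = Lw2 = (547, 182, 0)
Ratio at component: 547 / 61 = 8.9672

8.9672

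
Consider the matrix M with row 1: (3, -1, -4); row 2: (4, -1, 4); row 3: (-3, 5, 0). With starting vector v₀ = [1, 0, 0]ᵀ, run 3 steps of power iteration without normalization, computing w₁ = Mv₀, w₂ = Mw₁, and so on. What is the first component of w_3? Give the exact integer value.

w1 = Mv₀ = (3·1 + (-1)·0 + (-4)·0; 4·1 + (-1)·0 + 4·0; (-3)·1 + 5·0 + 0·0) = (3, 4, -3)
w2 = Mw1 = (3·3 + (-1)·4 + (-4)·(-3); 4·3 + (-1)·4 + 4·(-3); (-3)·3 + 5·4 + 0·(-3)) = (17, -4, 11)
w3 = Mw2 = (11, 116, -71)
The requested component of w3 is 11.

11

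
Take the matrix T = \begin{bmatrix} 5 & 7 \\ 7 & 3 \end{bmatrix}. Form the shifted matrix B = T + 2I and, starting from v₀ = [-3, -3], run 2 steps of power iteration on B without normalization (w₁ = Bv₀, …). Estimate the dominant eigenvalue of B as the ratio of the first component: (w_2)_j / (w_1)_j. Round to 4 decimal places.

13.0000

B = T + 2I has rows (7, 7); (7, 5)
w1 = Bv₀ = (7·(-3) + 7·(-3); 7·(-3) + 5·(-3)) = (-42, -36)
w2 = Bw1 = (7·(-42) + 7·(-36); 7·(-42) + 5·(-36)) = (-546, -474)
Ratio: -546/-42 = 13.0000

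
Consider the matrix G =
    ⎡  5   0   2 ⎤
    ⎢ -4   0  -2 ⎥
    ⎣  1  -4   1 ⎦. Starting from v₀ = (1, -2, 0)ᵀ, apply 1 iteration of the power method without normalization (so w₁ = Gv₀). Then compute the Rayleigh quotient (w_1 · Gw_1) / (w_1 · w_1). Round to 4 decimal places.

w1 = Gv₀ = (5·1 + 0·(-2) + 2·0; (-4)·1 + 0·(-2) + (-2)·0; 1·1 + (-4)·(-2) + 1·0) = (5, -4, 9)
Gw1 = (43, -38, 30)
w1·Gw1 = 5·43 + (-4)·(-38) + 9·30 = 637; w1·w1 = 5·5 + (-4)·(-4) + 9·9 = 122
λ ≈ 637/122 = 5.2213

5.2213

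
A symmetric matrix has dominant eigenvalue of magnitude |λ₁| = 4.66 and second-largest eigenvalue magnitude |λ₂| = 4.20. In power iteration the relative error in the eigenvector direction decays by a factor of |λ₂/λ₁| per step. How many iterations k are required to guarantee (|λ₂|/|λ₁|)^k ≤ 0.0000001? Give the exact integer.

156

|λ₂/λ₁| = 4.20/4.66 = 0.90129
Need k ≥ ln(0.0000001) / ln(0.90129) = -16.1181 / -0.1039 ≈ 155.085
Smallest integer k satisfying the bound: 156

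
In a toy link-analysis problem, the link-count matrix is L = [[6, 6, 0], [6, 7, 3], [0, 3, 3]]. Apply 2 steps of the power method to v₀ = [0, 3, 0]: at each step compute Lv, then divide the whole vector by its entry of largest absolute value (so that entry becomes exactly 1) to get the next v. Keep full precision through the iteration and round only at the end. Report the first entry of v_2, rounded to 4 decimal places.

Lv0 = (18.00000, 21.00000, 9.00000); divide by 21.00000 → v1 = (0.85714, 1.00000, 0.42857)
Lv1 = (11.14286, 13.42857, 4.28571); divide by 13.42857 → v2 = (0.82979, 1.00000, 0.31915)
Requested entry of v2: 234/282 = 0.8298

0.8298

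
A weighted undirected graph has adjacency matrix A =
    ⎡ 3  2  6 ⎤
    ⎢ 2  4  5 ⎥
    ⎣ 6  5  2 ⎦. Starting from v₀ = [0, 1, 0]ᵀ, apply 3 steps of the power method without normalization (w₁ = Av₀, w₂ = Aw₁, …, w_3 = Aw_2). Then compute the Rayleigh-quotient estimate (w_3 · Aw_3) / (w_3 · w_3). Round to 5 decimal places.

w1 = Av₀ = (3·0 + 2·1 + 6·0; 2·0 + 4·1 + 5·0; 6·0 + 5·1 + 2·0) = (2, 4, 5)
w2 = Aw1 = (3·2 + 2·4 + 6·5; 2·2 + 4·4 + 5·5; 6·2 + 5·4 + 2·5) = (44, 45, 42)
w3 = Aw2 = (474, 478, 573)
Aw3 = (5816, 5725, 6380)
w3·Aw3 = 474·5816 + 478·5725 + 573·6380 = 9149074; w3·w3 = 474·474 + 478·478 + 573·573 = 781489
λ ≈ 9149074/781489 = 11.70723

λ ≈ 11.70723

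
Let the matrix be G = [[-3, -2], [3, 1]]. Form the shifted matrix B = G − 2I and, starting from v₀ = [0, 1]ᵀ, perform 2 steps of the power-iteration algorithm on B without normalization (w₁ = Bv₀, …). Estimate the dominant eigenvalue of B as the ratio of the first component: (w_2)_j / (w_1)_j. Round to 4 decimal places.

B = G − 2I has rows (-5, -2); (3, -1)
w1 = Bv₀ = (-2, -1)
w2 = Bw1 = (12, -5)
Ratio: 12/-2 = -6.0000

μ ≈ -6.0000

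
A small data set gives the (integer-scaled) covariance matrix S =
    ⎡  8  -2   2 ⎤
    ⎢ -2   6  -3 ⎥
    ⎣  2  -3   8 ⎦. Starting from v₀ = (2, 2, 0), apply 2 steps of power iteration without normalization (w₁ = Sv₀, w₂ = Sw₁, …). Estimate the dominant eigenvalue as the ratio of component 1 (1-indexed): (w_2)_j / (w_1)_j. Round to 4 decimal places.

w1 = Sv₀ = (12, 8, -2)
w2 = Sw1 = (76, 30, -16)
Ratio at component: 76 / 12 = 6.3333

6.3333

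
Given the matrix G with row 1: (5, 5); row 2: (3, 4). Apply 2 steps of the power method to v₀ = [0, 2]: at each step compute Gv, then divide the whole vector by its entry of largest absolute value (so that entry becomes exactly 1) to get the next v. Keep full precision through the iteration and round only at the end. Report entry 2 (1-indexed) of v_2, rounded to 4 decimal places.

Gv0 = (10.00000, 8.00000); divide by 10.00000 → v1 = (1.00000, 0.80000)
Gv1 = (9.00000, 6.20000); divide by 9.00000 → v2 = (1.00000, 0.68889)
Requested entry of v2: 62/90 = 0.6889

0.6889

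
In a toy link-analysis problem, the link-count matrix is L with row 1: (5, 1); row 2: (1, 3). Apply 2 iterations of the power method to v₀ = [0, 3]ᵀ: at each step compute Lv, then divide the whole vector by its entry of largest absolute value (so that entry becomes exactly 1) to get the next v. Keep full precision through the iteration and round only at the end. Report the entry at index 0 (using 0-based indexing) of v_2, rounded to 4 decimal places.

0.8000

Lv0 = (3.00000, 9.00000); divide by 9.00000 → v1 = (0.33333, 1.00000)
Lv1 = (2.66667, 3.33333); divide by 3.33333 → v2 = (0.80000, 1.00000)
Requested entry of v2: 24/30 = 0.8000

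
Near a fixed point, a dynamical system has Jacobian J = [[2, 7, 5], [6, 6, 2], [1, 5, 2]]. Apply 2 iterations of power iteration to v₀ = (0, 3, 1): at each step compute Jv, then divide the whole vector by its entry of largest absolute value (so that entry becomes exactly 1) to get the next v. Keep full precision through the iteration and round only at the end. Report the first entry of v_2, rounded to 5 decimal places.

Jv0 = (26.000000, 20.000000, 17.000000); divide by 26.000000 → v1 = (1.000000, 0.769231, 0.653846)
Jv1 = (10.653846, 11.923077, 6.153846); divide by 11.923077 → v2 = (0.893548, 1.000000, 0.516129)
Requested entry of v2: 277/310 = 0.89355

0.89355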